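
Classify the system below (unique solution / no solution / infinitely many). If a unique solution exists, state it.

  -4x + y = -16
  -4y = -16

Row-reduce the augmented matrix:
R1 ← R1 / (-4).
R2 ← R2 / (-4).
R1 ← R1 + 1/4·R2.
Reading off the reduced rows gives x = 5, y = 4.

x = 5, y = 4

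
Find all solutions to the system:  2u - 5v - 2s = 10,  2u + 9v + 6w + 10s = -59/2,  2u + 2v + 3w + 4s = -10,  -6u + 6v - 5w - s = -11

no solution

Row-reduce:
R1 ← R1 / (2).
R2 ← R2 − 2·R1.
R3 ← R3 − 2·R1.
R4 ← R4 + 6·R1.
R2 ← R2 / (14).
R1 ← R1 + 5/2·R2.
R3 ← R3 − 7·R2.
R4 ← R4 + 9·R2.
Swap R3 and R4.
R3 ← R3 / (-8/7).
R1 ← R1 − 15/14·R3.
R2 ← R2 − 3/7·R3.
Row 4 reduces to 0 = -1/4, a contradiction. The system is inconsistent.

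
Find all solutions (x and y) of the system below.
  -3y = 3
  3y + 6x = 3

x = 1, y = -1

Row-reduce the augmented matrix:
Swap R1 and R2.
R1 ← R1 / (6).
R2 ← R2 / (-3).
R1 ← R1 − 1/2·R2.
Reading off the reduced rows gives x = 1, y = -1.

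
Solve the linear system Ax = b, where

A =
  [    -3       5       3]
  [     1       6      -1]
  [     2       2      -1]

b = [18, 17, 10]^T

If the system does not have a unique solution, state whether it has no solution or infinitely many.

x_1 = 5, x_2 = 3, x_3 = 6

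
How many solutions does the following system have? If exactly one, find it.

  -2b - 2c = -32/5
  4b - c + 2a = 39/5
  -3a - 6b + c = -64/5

Row-reduce the augmented matrix:
Swap R1 and R2.
R1 ← R1 / (2).
R3 ← R3 + 3·R1.
R2 ← R2 / (-2).
R1 ← R1 − 2·R2.
R3 ← R3 / (-1/2).
R1 ← R1 + 5/2·R3.
R2 ← R2 − 1·R3.
Reading off the reduced rows gives a = 3, b = 1, c = 11/5.

a = 3, b = 1, c = 11/5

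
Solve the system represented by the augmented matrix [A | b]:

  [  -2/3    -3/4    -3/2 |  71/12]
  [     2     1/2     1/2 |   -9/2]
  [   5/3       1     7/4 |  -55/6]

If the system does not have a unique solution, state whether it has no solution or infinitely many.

no solution

Row-reduce:
R1 ← R1 / (-2/3).
R2 ← R2 − 2·R1.
R3 ← R3 − 5/3·R1.
R2 ← R2 / (-7/4).
R1 ← R1 − 9/8·R2.
R3 ← R3 + 7/8·R2.
Row 3 reduces to 0 = -1, a contradiction. The system is inconsistent.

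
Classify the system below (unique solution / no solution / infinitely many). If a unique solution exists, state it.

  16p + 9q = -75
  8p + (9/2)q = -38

Row-reduce:
R1 ← R1 / (16).
R2 ← R2 − 8·R1.
Row 2 reduces to 0 = -1/2, a contradiction. The system is inconsistent.

no solution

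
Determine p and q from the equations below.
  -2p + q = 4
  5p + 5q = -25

p = -3, q = -2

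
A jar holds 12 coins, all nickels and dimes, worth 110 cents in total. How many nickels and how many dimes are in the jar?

Let n = nickels, d = dimes.
  n + d = 12
  5n + 10d = 110
Row-reduce the augmented matrix:
R2 ← R2 − 5·R1.
R2 ← R2 / (5).
R1 ← R1 − 1·R2.
Reading off the reduced rows gives n = 2, d = 10.

nickels: 2, dimes: 10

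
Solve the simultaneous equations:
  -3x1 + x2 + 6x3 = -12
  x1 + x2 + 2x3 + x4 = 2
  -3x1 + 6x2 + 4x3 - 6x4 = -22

infinitely many solutions

Row-reduce:
R1 ← R1 / (-3).
R2 ← R2 − 1·R1.
R3 ← R3 + 3·R1.
R2 ← R2 / (4/3).
R1 ← R1 + 1/3·R2.
R3 ← R3 − 5·R2.
R3 ← R3 / (-17).
R1 ← R1 + 1·R3.
R2 ← R2 − 3·R3.
Rank is 3 with 4 unknowns, leaving x4 free.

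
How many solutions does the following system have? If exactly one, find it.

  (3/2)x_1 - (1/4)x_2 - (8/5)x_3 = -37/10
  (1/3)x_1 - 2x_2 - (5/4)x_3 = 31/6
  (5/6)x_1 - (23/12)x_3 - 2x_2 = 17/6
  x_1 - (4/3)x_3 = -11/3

no solution

Row-reduce:
R1 ← R1 / (3/2).
R2 ← R2 − 1/3·R1.
R3 ← R3 − 5/6·R1.
R4 ← R4 − 1·R1.
R2 ← R2 / (-35/18).
R1 ← R1 + 1/6·R2.
R3 ← R3 + 67/36·R2.
R4 ← R4 − 1/6·R2.
R3 ← R3 / (-103/600).
R1 ← R1 + 99/100·R3.
R2 ← R2 − 23/50·R3.
R4 ← R4 + 103/300·R3.
Row 4 reduces to 0 = 1, a contradiction. The system is inconsistent.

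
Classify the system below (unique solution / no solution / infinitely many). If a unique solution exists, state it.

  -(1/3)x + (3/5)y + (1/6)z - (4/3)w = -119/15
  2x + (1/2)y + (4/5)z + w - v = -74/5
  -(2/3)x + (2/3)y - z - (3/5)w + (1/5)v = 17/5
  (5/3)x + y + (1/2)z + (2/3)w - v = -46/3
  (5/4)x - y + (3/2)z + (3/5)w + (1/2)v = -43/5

x = -6, y = -6, z = -6, w = 4, v = -1

Row-reduce the augmented matrix:
R1 ← R1 / (-1/3).
R2 ← R2 − 2·R1.
R3 ← R3 + 2/3·R1.
R4 ← R4 − 5/3·R1.
R5 ← R5 − 5/4·R1.
R2 ← R2 / (41/10).
R1 ← R1 + 9/5·R2.
R3 ← R3 + 8/15·R2.
R4 ← R4 − 4·R2.
R5 ← R5 − 5/4·R2.
R3 ← R3 / (-676/615).
R1 ← R1 − 119/410·R3.
R2 ← R2 − 18/41·R3.
R4 ← R4 + 52/123·R3.
R5 ← R5 − 517/328·R3.
R4 ← R4 / (5/13).
R1 ← R1 − 8329/6760·R4.
R2 ← R2 + 421/338·R4.
R3 ← R3 + 711/676·R4.
R5 ← R5 + 16441/27040·R4.
R5 ← R5 / (25711/31200).
R1 ← R1 + 1999/7800·R5.
R2 ← R2 + 149/390·R5.
R3 ← R3 + 53/260·R5.
R4 ← R4 + 2/15·R5.
Reading off the reduced rows gives x = -6, y = -6, z = -6, w = 4, v = -1.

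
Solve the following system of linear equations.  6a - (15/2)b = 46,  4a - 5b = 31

Row-reduce:
R1 ← R1 / (6).
R2 ← R2 − 4·R1.
Row 2 reduces to 0 = 1/3, a contradiction. The system is inconsistent.

no solution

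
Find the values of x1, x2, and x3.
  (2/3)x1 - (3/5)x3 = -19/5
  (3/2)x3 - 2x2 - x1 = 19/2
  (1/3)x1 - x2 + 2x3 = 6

Row-reduce the augmented matrix:
R1 ← R1 / (2/3).
R2 ← R2 + 1·R1.
R3 ← R3 − 1/3·R1.
R2 ← R2 / (-2).
R3 ← R3 + 1·R2.
R3 ← R3 / (2).
R1 ← R1 + 9/10·R3.
R2 ← R2 + 3/10·R3.
Reading off the reduced rows gives x1 = -3, x2 = -1, x3 = 3.

x1 = -3, x2 = -1, x3 = 3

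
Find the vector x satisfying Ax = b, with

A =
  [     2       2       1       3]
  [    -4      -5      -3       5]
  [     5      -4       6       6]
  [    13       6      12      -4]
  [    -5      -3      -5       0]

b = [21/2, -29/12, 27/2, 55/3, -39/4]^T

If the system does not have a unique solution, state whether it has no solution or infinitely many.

x_1 = 5/2, x_2 = 3/4, x_3 = -1, x_4 = 5/3

Row-reduce the augmented matrix:
R1 ← R1 / (2).
R2 ← R2 + 4·R1.
R3 ← R3 − 5·R1.
R4 ← R4 − 13·R1.
R5 ← R5 + 5·R1.
R2 ← R2 / (-1).
R1 ← R1 − 1·R2.
R3 ← R3 + 9·R2.
R4 ← R4 + 7·R2.
R5 ← R5 − 2·R2.
R3 ← R3 / (25/2).
R1 ← R1 + 1/2·R3.
R2 ← R2 − 1·R3.
R4 ← R4 − 25/2·R3.
R5 ← R5 + 9/2·R3.
Swap R4 and R5.
R4 ← R4 / (-167/25).
R1 ← R1 − 212/25·R4.
R2 ← R2 + 74/25·R4.
R3 ← R3 + 201/25·R4.
R5 reduces to 0 = 0, so the extra equation is consistent.
Reading off the reduced rows gives x_1 = 5/2, x_2 = 3/4, x_3 = -1, x_4 = 5/3.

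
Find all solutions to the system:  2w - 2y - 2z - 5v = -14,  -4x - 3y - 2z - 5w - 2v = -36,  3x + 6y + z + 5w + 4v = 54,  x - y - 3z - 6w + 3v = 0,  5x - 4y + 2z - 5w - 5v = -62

x = 1, y = 1, z = -4, w = 5, v = 6

Row-reduce the augmented matrix:
Swap R1 and R2.
R1 ← R1 / (-4).
R3 ← R3 − 3·R1.
R4 ← R4 − 1·R1.
R5 ← R5 − 5·R1.
R2 ← R2 / (-2).
R1 ← R1 − 3/4·R2.
R3 ← R3 − 15/4·R2.
R4 ← R4 + 7/4·R2.
R5 ← R5 + 31/4·R2.
R3 ← R3 / (-17/4).
R1 ← R1 + 1/4·R3.
R2 ← R2 − 1·R3.
R4 ← R4 + 7/4·R3.
R5 ← R5 − 29/4·R3.
R4 ← R4 / (-188/17).
R1 ← R1 − 29/17·R4.
R2 ← R2 − 3/17·R4.
R3 ← R3 + 20/17·R4.
R5 ← R5 + 178/17·R4.
R5 ← R5 / (-425/47).
R1 ← R1 − 99/188·R5.
R2 ← R2 − 195/188·R5.
R3 ← R3 − 55/94·R5.
R4 ← R4 + 165/188·R5.
Reading off the reduced rows gives x = 1, y = 1, z = -4, w = 5, v = 6.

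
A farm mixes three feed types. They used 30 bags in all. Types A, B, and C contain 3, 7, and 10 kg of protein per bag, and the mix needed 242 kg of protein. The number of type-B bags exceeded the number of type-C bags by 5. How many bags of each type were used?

Let a = type-A bags, b = type-B bags, c = type-C bags.
  a + b + c = 30
  7b + 3a + 10c = 242
  b - c = 5
Row-reduce the augmented matrix:
R2 ← R2 − 3·R1.
R2 ← R2 / (4).
R1 ← R1 − 1·R2.
R3 ← R3 − 1·R2.
R3 ← R3 / (-11/4).
R1 ← R1 + 3/4·R3.
R2 ← R2 − 7/4·R3.
Reading off the reduced rows gives a = 1, b = 17, c = 12.

type-A bags: 1, type-B bags: 17, type-C bags: 12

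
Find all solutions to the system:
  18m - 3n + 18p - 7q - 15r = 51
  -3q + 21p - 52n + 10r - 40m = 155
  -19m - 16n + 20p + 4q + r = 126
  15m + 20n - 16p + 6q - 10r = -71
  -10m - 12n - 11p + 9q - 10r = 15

no solution

Row-reduce:
R1 ← R1 / (18).
R2 ← R2 + 40·R1.
R3 ← R3 + 19·R1.
R4 ← R4 − 15·R1.
R5 ← R5 + 10·R1.
R2 ← R2 / (-176/3).
R1 ← R1 + 1/6·R2.
R3 ← R3 + 115/6·R2.
R4 ← R4 − 45/2·R2.
R5 ← R5 + 41/3·R2.
R3 ← R3 / (6713/352).
R1 ← R1 − 291/352·R3.
R2 ← R2 + 183/176·R3.
R4 ← R4 + 2677/352·R3.
R5 ← R5 + 2677/176·R3.
R4 ← R4 / (116462/20139).
R1 ← R1 + 9104/20139·R4.
R2 ← R2 − 9305/20139·R4.
R3 ← R3 − 941/6713·R4.
R5 ← R5 − 232924/20139·R4.
Row 5 reduces to 0 = 2, a contradiction. The system is inconsistent.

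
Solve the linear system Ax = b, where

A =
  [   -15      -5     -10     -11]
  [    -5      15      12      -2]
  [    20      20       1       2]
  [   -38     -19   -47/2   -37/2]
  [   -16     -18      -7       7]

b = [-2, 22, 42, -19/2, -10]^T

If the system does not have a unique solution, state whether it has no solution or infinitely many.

no solution

Row-reduce:
R1 ← R1 / (-15).
R2 ← R2 + 5·R1.
R3 ← R3 − 20·R1.
R4 ← R4 + 38·R1.
R5 ← R5 + 16·R1.
R2 ← R2 / (50/3).
R1 ← R1 − 1/3·R2.
R3 ← R3 − 40/3·R2.
R4 ← R4 + 19/3·R2.
R5 ← R5 + 38/3·R2.
R3 ← R3 / (-123/5).
R1 ← R1 − 9/25·R3.
R2 ← R2 − 23/25·R3.
R4 ← R4 − 383/50·R3.
R5 ← R5 − 383/25·R3.
R4 ← R4 / (3469/615).
R1 ← R1 − 203/410·R4.
R2 ← R2 + 521/1230·R4.
R3 ← R3 − 70/123·R4.
R5 ← R5 − 6938/615·R4.
Row 5 reduces to 0 = 1, a contradiction. The system is inconsistent.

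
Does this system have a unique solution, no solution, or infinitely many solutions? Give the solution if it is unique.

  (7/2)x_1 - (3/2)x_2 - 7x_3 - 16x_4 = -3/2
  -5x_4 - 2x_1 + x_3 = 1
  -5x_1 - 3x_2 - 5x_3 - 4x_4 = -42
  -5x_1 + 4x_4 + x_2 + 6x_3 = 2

Row-reduce:
R1 ← R1 / (7/2).
R2 ← R2 + 2·R1.
R3 ← R3 + 5·R1.
R4 ← R4 + 5·R1.
R2 ← R2 / (-6/7).
R1 ← R1 + 3/7·R2.
R3 ← R3 + 36/7·R2.
R4 ← R4 + 8/7·R2.
R3 ← R3 / (3).
R1 ← R1 + 1/2·R3.
R2 ← R2 − 7/2·R3.
Row 4 reduces to 0 = -1/3, a contradiction. The system is inconsistent.

no solution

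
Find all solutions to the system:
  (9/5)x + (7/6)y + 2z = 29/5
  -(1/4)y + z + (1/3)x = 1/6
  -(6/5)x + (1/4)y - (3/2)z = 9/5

x = -4, y = 6, z = 3

Row-reduce the augmented matrix:
R1 ← R1 / (9/5).
R2 ← R2 − 1/3·R1.
R3 ← R3 + 6/5·R1.
R2 ← R2 / (-151/324).
R1 ← R1 − 35/54·R2.
R3 ← R3 − 37/36·R2.
R3 ← R3 / (369/302).
R1 ← R1 − 300/151·R3.
R2 ← R2 + 204/151·R3.
Reading off the reduced rows gives x = -4, y = 6, z = 3.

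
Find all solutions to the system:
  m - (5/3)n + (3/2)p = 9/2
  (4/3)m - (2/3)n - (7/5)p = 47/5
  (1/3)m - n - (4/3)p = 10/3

m = 6, n = 0, p = -1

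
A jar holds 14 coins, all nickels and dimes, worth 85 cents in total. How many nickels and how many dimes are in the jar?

Let n = nickels, d = dimes.
  n + d = 14
  5n + 10d = 85
Row-reduce the augmented matrix:
R2 ← R2 − 5·R1.
R2 ← R2 / (5).
R1 ← R1 − 1·R2.
Reading off the reduced rows gives n = 11, d = 3.

nickels: 11, dimes: 3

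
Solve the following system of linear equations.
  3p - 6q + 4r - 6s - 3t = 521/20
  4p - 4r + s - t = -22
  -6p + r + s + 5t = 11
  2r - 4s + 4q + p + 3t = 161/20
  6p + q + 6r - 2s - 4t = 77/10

Row-reduce the augmented matrix:
R1 ← R1 / (3).
R2 ← R2 − 4·R1.
R3 ← R3 + 6·R1.
R4 ← R4 − 1·R1.
R5 ← R5 − 6·R1.
R2 ← R2 / (8).
R1 ← R1 + 2·R2.
R3 ← R3 + 12·R2.
R4 ← R4 − 6·R2.
R5 ← R5 − 13·R2.
R3 ← R3 / (-5).
R1 ← R1 + 1·R3.
R2 ← R2 + 7/6·R3.
R4 ← R4 − 23/3·R3.
R5 ← R5 − 79/6·R3.
R4 ← R4 / (-59/12).
R1 ← R1 + 1/4·R4.
R2 ← R2 − 13/24·R4.
R3 ← R3 + 1/2·R4.
R5 ← R5 − 47/24·R4.
R5 ← R5 / (2707/295).
R1 ← R1 + 387/295·R5.
R2 ← R2 − 101/295·R5.
R3 ← R3 + 84/59·R5.
R4 ← R4 + 427/295·R5.
Reading off the reduced rows gives p = -5/2, q = -4/5, r = 5/2, s = -11/4, t = -3/4.

p = -5/2, q = -4/5, r = 5/2, s = -11/4, t = -3/4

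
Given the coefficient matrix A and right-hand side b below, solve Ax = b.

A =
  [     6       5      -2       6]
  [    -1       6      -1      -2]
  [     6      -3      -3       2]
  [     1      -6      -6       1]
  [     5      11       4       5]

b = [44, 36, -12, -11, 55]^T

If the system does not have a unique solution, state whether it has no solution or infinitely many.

Row-reduce the augmented matrix:
R1 ← R1 / (6).
R2 ← R2 + 1·R1.
R3 ← R3 − 6·R1.
R4 ← R4 − 1·R1.
R5 ← R5 − 5·R1.
R2 ← R2 / (41/6).
R1 ← R1 − 5/6·R2.
R3 ← R3 + 8·R2.
R4 ← R4 + 41/6·R2.
R5 ← R5 − 41/6·R2.
R3 ← R3 / (-105/41).
R1 ← R1 + 7/41·R3.
R2 ← R2 + 8/41·R3.
R4 ← R4 + 7·R3.
R5 ← R5 − 7·R3.
R4 ← R4 / (197/15).
R1 ← R1 − 22/15·R4.
R2 ← R2 − 26/105·R4.
R3 ← R3 − 212/105·R4.
R5 ← R5 + 197/15·R4.
R5 reduces to 0 = 0, so the extra equation is consistent.
Reading off the reduced rows gives x_1 = -2, x_2 = 6, x_3 = -4, x_4 = 3.

x_1 = -2, x_2 = 6, x_3 = -4, x_4 = 3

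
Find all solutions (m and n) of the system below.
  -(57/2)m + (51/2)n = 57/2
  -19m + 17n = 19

infinitely many solutions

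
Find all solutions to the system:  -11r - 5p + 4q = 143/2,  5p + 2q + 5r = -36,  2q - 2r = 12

no solution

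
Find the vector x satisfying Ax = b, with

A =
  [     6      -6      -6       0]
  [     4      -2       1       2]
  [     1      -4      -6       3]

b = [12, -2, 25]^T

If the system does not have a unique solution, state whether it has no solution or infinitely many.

infinitely many solutions

Row-reduce:
R1 ← R1 / (6).
R2 ← R2 − 4·R1.
R3 ← R3 − 1·R1.
R2 ← R2 / (2).
R1 ← R1 + 1·R2.
R3 ← R3 + 3·R2.
R3 ← R3 / (5/2).
R1 ← R1 − 3/2·R3.
R2 ← R2 − 5/2·R3.
Rank is 3 with 4 unknowns, leaving x_4 free.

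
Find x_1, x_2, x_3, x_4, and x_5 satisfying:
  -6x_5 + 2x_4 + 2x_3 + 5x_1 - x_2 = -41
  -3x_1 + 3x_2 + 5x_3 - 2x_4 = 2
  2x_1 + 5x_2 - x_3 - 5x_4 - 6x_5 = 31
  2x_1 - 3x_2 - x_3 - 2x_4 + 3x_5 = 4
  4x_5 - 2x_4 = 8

x_1 = -5, x_2 = 0, x_3 = -5, x_4 = -6, x_5 = -1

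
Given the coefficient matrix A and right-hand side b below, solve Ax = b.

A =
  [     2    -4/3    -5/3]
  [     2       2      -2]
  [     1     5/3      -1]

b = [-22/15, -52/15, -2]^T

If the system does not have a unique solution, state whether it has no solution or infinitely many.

Row-reduce the augmented matrix:
R1 ← R1 / (2).
R2 ← R2 − 2·R1.
R3 ← R3 − 1·R1.
R2 ← R2 / (10/3).
R1 ← R1 + 2/3·R2.
R3 ← R3 − 7/3·R2.
R3 ← R3 / (1/15).
R1 ← R1 + 9/10·R3.
R2 ← R2 + 1/10·R3.
Reading off the reduced rows gives x_1 = 2/3, x_2 = -2/5, x_3 = 2.

x_1 = 2/3, x_2 = -2/5, x_3 = 2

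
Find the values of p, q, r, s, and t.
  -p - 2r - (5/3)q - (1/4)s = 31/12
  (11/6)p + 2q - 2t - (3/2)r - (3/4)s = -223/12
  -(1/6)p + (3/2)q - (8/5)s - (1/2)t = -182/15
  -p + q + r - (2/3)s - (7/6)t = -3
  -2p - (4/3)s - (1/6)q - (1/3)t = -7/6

p = -1, q = -5, r = 3, s = 3, t = 0

Row-reduce the augmented matrix:
R1 ← R1 / (-1).
R2 ← R2 − 11/6·R1.
R3 ← R3 + 1/6·R1.
R4 ← R4 + 1·R1.
R5 ← R5 + 2·R1.
R2 ← R2 / (-19/18).
R1 ← R1 − 5/3·R2.
R3 ← R3 − 16/9·R2.
R4 ← R4 − 8/3·R2.
R5 ← R5 − 19/6·R2.
R3 ← R3 / (-159/19).
R1 ← R1 + 117/19·R3.
R2 ← R2 − 93/19·R3.
R4 ← R4 + 191/19·R3.
R5 ← R5 + 23/2·R3.
R4 ← R4 / (5389/6360).
R1 ← R1 − 2091/2120·R4.
R2 ← R2 + 2029/2120·R4.
R3 ← R3 − 2731/6360·R4.
R5 ← R5 − 6103/12720·R4.
R5 ← R5 / (-161/1268).
R1 ← R1 − 963/634·R5.
R2 ← R2 + 23107/10778·R5.
R3 ← R3 − 40711/32334·R5.
R4 ← R4 + 10000/5389·R5.
Reading off the reduced rows gives p = -1, q = -5, r = 3, s = 3, t = 0.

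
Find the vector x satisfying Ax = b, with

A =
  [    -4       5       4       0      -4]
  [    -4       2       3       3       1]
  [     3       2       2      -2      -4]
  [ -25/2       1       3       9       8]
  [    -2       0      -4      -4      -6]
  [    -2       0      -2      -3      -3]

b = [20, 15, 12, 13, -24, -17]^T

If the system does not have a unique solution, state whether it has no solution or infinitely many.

no solution

Row-reduce:
R1 ← R1 / (-4).
R2 ← R2 + 4·R1.
R3 ← R3 − 3·R1.
R4 ← R4 + 25/2·R1.
R5 ← R5 + 2·R1.
R6 ← R6 + 2·R1.
R2 ← R2 / (-3).
R1 ← R1 + 5/4·R2.
R3 ← R3 − 23/4·R2.
R4 ← R4 + 117/8·R2.
R5 ← R5 + 5/2·R2.
R6 ← R6 + 5/2·R2.
R3 ← R3 / (37/12).
R1 ← R1 + 7/12·R3.
R2 ← R2 − 1/3·R3.
R4 ← R4 + 37/8·R3.
R5 ← R5 + 31/6·R3.
R6 ← R6 + 19/6·R3.
Swap R4 and R5.
R4 ← R4 / (-8/37).
R1 ← R1 + 20/37·R4.
R2 ← R2 + 52/37·R4.
R3 ← R3 − 45/37·R4.
R6 ← R6 + 61/37·R4.
Swap R5 and R6.
R5 ← R5 / (107/4).
R1 ← R1 − 9·R5.
R2 ← R2 − 23·R5.
R3 ← R3 + 83/4·R5.
R4 ← R4 − 71/4·R5.
Row 6 reduces to 0 = 1, a contradiction. The system is inconsistent.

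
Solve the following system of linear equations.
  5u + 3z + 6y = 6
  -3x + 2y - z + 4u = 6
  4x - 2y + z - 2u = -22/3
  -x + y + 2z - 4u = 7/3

x = -4/3, y = 1, z = 0, u = 0

Row-reduce the augmented matrix:
Swap R1 and R2.
R1 ← R1 / (-3).
R3 ← R3 − 4·R1.
R4 ← R4 + 1·R1.
R2 ← R2 / (6).
R1 ← R1 + 2/3·R2.
R3 ← R3 − 2/3·R2.
R4 ← R4 − 1/3·R2.
R3 ← R3 / (-2/3).
R1 ← R1 − 2/3·R3.
R2 ← R2 − 1/2·R3.
R4 ← R4 − 13/6·R3.
R4 ← R4 / (41/12).
R1 ← R1 − 2·R4.
R2 ← R2 − 35/12·R4.
R3 ← R3 + 25/6·R4.
Reading off the reduced rows gives x = -4/3, y = 1, z = 0, u = 0.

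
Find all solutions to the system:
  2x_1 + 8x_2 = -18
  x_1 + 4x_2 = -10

no solution

Row-reduce:
R1 ← R1 / (2).
R2 ← R2 − 1·R1.
Row 2 reduces to 0 = -1, a contradiction. The system is inconsistent.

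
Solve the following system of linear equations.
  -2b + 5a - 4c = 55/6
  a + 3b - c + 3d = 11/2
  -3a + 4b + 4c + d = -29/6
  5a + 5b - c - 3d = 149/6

a = 1/2, b = 8/3, c = -3, d = -2

Row-reduce the augmented matrix:
R1 ← R1 / (5).
R2 ← R2 − 1·R1.
R3 ← R3 + 3·R1.
R4 ← R4 − 5·R1.
R2 ← R2 / (17/5).
R1 ← R1 + 2/5·R2.
R3 ← R3 − 14/5·R2.
R4 ← R4 − 7·R2.
R3 ← R3 / (30/17).
R1 ← R1 + 14/17·R3.
R2 ← R2 + 1/17·R3.
R4 ← R4 − 58/17·R3.
R4 ← R4 / (-19/3).
R1 ← R1 + 1/3·R4.
R2 ← R2 − 5/6·R4.
R3 ← R3 + 5/6·R4.
Reading off the reduced rows gives a = 1/2, b = 8/3, c = -3, d = -2.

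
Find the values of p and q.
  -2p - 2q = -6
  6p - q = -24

p = -3, q = 6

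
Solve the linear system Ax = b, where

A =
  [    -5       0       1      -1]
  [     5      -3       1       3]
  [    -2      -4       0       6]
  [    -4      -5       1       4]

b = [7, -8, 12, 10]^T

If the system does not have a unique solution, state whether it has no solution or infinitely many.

x_1 = -2, x_2 = 1, x_3 = -1, x_4 = 2

Row-reduce the augmented matrix:
R1 ← R1 / (-5).
R2 ← R2 − 5·R1.
R3 ← R3 + 2·R1.
R4 ← R4 + 4·R1.
R2 ← R2 / (-3).
R3 ← R3 + 4·R2.
R4 ← R4 + 5·R2.
R3 ← R3 / (-46/15).
R1 ← R1 + 1/5·R3.
R2 ← R2 + 2/3·R3.
R4 ← R4 + 47/15·R3.
R4 ← R4 / (-54/23).
R1 ← R1 + 1/23·R4.
R2 ← R2 + 34/23·R4.
R3 ← R3 + 28/23·R4.
Reading off the reduced rows gives x_1 = -2, x_2 = 1, x_3 = -1, x_4 = 2.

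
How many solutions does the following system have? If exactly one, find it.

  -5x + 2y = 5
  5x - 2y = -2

no solution

Row-reduce:
R1 ← R1 / (-5).
R2 ← R2 − 5·R1.
Row 2 reduces to 0 = 3, a contradiction. The system is inconsistent.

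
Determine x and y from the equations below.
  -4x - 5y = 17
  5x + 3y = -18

Row-reduce the augmented matrix:
R1 ← R1 / (-4).
R2 ← R2 − 5·R1.
R2 ← R2 / (-13/4).
R1 ← R1 − 5/4·R2.
Reading off the reduced rows gives x = -3, y = -1.

x = -3, y = -1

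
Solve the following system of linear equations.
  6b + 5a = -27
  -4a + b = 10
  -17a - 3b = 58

Row-reduce:
R1 ← R1 / (5).
R2 ← R2 + 4·R1.
R3 ← R3 + 17·R1.
R2 ← R2 / (29/5).
R1 ← R1 − 6/5·R2.
R3 ← R3 − 87/5·R2.
Row 3 reduces to 0 = 1, a contradiction. The system is inconsistent.

no solution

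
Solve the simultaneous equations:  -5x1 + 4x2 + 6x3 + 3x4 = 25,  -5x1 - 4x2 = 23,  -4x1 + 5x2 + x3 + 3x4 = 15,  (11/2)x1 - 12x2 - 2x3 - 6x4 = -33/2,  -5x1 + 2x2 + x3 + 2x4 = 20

no solution

Row-reduce:
R1 ← R1 / (-5).
R2 ← R2 + 5·R1.
R3 ← R3 + 4·R1.
R4 ← R4 − 11/2·R1.
R5 ← R5 + 5·R1.
R2 ← R2 / (-8).
R1 ← R1 + 4/5·R2.
R3 ← R3 − 9/5·R2.
R4 ← R4 + 38/5·R2.
R5 ← R5 + 2·R2.
R3 ← R3 / (-103/20).
R1 ← R1 + 3/5·R3.
R2 ← R2 − 3/4·R3.
R4 ← R4 − 103/10·R3.
R5 ← R5 + 7/2·R3.
Swap R4 and R5.
R4 ← R4 / (-41/206).
R1 ← R1 + 30/103·R4.
R2 ← R2 − 75/206·R4.
R3 ← R3 − 3/206·R4.
Row 5 reduces to 0 = 2, a contradiction. The system is inconsistent.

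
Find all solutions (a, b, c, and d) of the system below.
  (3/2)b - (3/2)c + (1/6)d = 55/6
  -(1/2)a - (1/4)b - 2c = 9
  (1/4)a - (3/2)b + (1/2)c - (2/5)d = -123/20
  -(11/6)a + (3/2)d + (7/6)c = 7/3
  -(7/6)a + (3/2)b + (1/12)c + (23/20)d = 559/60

no solution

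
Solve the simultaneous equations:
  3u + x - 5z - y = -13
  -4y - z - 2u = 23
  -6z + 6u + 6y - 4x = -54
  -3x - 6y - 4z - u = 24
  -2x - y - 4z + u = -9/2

no solution

Row-reduce:
R3 ← R3 + 4·R1.
R4 ← R4 + 3·R1.
R5 ← R5 + 2·R1.
R2 ← R2 / (-4).
R1 ← R1 + 1·R2.
R3 ← R3 − 2·R2.
R4 ← R4 + 9·R2.
R5 ← R5 + 3·R2.
R3 ← R3 / (-53/2).
R1 ← R1 + 19/4·R3.
R2 ← R2 − 1/4·R3.
R4 ← R4 + 67/4·R3.
R5 ← R5 + 53/4·R3.
R4 ← R4 / (93/53).
R1 ← R1 − 24/53·R4.
R2 ← R2 − 35/53·R4.
R3 ← R3 + 34/53·R4.
Row 5 reduces to 0 = -1/2, a contradiction. The system is inconsistent.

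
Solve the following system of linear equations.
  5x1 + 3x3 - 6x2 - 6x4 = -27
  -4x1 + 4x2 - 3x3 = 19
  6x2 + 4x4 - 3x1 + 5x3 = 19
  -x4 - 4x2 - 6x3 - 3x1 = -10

x1 = 0, x2 = 4, x3 = -1, x4 = 0

Row-reduce the augmented matrix:
R1 ← R1 / (5).
R2 ← R2 + 4·R1.
R3 ← R3 + 3·R1.
R4 ← R4 + 3·R1.
R2 ← R2 / (-4/5).
R1 ← R1 + 6/5·R2.
R3 ← R3 − 12/5·R2.
R4 ← R4 + 38/5·R2.
R3 ← R3 / (5).
R1 ← R1 − 3/2·R3.
R2 ← R2 − 3/4·R3.
R4 ← R4 − 3/2·R3.
R4 ← R4 / (226/5).
R1 ← R1 − 51/5·R4.
R2 ← R2 − 81/10·R4.
R3 ← R3 + 14/5·R4.
Reading off the reduced rows gives x1 = 0, x2 = 4, x3 = -1, x4 = 0.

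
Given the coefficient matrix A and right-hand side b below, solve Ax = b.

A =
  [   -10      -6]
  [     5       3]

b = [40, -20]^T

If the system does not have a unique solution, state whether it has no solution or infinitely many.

Row-reduce:
R1 ← R1 / (-10).
R2 ← R2 − 5·R1.
Rank is 1 with 2 unknowns, leaving x_2 free.

infinitely many solutions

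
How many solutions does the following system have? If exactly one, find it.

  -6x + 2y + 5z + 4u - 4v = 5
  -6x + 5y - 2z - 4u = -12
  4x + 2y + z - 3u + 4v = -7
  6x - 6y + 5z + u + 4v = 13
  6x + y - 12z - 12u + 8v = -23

Row-reduce:
R1 ← R1 / (-6).
R2 ← R2 + 6·R1.
R3 ← R3 − 4·R1.
R4 ← R4 − 6·R1.
R5 ← R5 − 6·R1.
R2 ← R2 / (3).
R1 ← R1 + 1/3·R2.
R3 ← R3 − 10/3·R2.
R4 ← R4 + 4·R2.
R5 ← R5 − 3·R2.
R3 ← R3 / (109/9).
R1 ← R1 + 29/18·R3.
R2 ← R2 + 7/3·R3.
R4 ← R4 − 2/3·R3.
R4 ← R4 / (-669/109).
R1 ← R1 + 91/218·R4.
R2 ← R2 + 111/109·R4.
R3 ← R3 − 77/109·R4.
Row 5 reduces to 0 = -1, a contradiction. The system is inconsistent.

no solution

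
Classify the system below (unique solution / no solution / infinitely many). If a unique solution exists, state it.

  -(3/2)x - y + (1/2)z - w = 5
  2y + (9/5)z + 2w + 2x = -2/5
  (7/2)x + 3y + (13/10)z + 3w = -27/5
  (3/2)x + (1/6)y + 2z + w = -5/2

Row-reduce:
R1 ← R1 / (-3/2).
R2 ← R2 − 2·R1.
R3 ← R3 − 7/2·R1.
R4 ← R4 − 3/2·R1.
R2 ← R2 / (2/3).
R1 ← R1 − 2/3·R2.
R3 ← R3 − 2/3·R2.
R4 ← R4 + 5/6·R2.
Swap R3 and R4.
R3 ← R3 / (67/12).
R1 ← R1 + 14/5·R3.
R2 ← R2 − 37/10·R3.
Rank is 3 with 4 unknowns, leaving w free.

infinitely many solutions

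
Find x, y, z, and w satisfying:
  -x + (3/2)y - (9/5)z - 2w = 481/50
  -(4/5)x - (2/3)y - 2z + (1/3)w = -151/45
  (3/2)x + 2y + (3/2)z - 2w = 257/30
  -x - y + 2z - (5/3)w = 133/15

Row-reduce the augmented matrix:
R1 ← R1 / (-1).
R2 ← R2 + 4/5·R1.
R3 ← R3 − 3/2·R1.
R4 ← R4 + 1·R1.
R2 ← R2 / (-28/15).
R1 ← R1 + 3/2·R2.
R3 ← R3 − 17/4·R2.
R4 ← R4 + 5/2·R2.
R3 ← R3 / (-99/40).
R1 ← R1 − 9/4·R3.
R2 ← R2 − 3/10·R3.
R4 ← R4 − 91/20·R3.
R4 ← R4 / (-4651/1386).
R1 ← R1 + 15/154·R4.
R2 ← R2 + 256/231·R4.
R3 ← R3 − 335/1386·R4.
Reading off the reduced rows gives x = -3, y = 7/3, z = 8/5, w = -3.

x = -3, y = 7/3, z = 8/5, w = -3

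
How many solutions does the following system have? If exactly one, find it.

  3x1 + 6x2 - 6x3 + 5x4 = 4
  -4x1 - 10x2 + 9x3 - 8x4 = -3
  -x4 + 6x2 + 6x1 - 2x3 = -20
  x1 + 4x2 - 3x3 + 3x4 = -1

infinitely many solutions

Row-reduce:
R1 ← R1 / (3).
R2 ← R2 + 4·R1.
R3 ← R3 − 6·R1.
R4 ← R4 − 1·R1.
R2 ← R2 / (-2).
R1 ← R1 − 2·R2.
R3 ← R3 + 6·R2.
R4 ← R4 − 2·R2.
R3 ← R3 / (7).
R1 ← R1 + 1·R3.
R2 ← R2 + 1/2·R3.
Rank is 3 with 4 unknowns, leaving x4 free.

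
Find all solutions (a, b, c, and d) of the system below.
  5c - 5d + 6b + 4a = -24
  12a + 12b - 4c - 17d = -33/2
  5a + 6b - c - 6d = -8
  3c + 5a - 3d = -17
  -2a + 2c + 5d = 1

Row-reduce:
R1 ← R1 / (4).
R2 ← R2 − 12·R1.
R3 ← R3 − 5·R1.
R4 ← R4 − 5·R1.
R5 ← R5 + 2·R1.
R2 ← R2 / (-6).
R1 ← R1 − 3/2·R2.
R3 ← R3 + 3/2·R2.
R4 ← R4 + 15/2·R2.
R5 ← R5 − 3·R2.
R3 ← R3 / (-5/2).
R1 ← R1 + 7/2·R3.
R2 ← R2 − 19/6·R3.
R4 ← R4 − 41/2·R3.
R5 ← R5 + 5·R3.
R4 ← R4 / (119/10).
R1 ← R1 + 14/5·R4.
R2 ← R2 − 77/60·R4.
R3 ← R3 + 3/10·R4.
Row 5 reduces to 0 = 1/2, a contradiction. The system is inconsistent.

no solution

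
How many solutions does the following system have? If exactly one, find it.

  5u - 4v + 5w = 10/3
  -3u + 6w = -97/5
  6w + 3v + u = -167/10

Row-reduce the augmented matrix:
R1 ← R1 / (5).
R2 ← R2 + 3·R1.
R3 ← R3 − 1·R1.
R2 ← R2 / (-12/5).
R1 ← R1 + 4/5·R2.
R3 ← R3 − 19/5·R2.
R3 ← R3 / (77/4).
R1 ← R1 + 2·R3.
R2 ← R2 + 15/4·R3.
Reading off the reduced rows gives u = 9/5, v = -3/2, w = -7/3.

u = 9/5, v = -3/2, w = -7/3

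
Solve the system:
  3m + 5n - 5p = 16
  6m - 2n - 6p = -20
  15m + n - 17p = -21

no solution

Row-reduce:
R1 ← R1 / (3).
R2 ← R2 − 6·R1.
R3 ← R3 − 15·R1.
R2 ← R2 / (-12).
R1 ← R1 − 5/3·R2.
R3 ← R3 + 24·R2.
Row 3 reduces to 0 = 3, a contradiction. The system is inconsistent.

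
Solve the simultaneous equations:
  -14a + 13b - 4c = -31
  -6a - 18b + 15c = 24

Row-reduce:
R1 ← R1 / (-14).
R2 ← R2 + 6·R1.
R2 ← R2 / (-165/7).
R1 ← R1 + 13/14·R2.
Rank is 2 with 3 unknowns, leaving c free.

infinitely many solutions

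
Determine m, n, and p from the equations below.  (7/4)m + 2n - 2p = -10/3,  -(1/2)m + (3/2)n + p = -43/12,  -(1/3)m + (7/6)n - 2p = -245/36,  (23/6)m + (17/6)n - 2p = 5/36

Row-reduce the augmented matrix:
R1 ← R1 / (7/4).
R2 ← R2 + 1/2·R1.
R3 ← R3 + 1/3·R1.
R4 ← R4 − 23/6·R1.
R2 ← R2 / (29/14).
R1 ← R1 − 8/7·R2.
R3 ← R3 − 65/42·R2.
R4 ← R4 + 65/42·R2.
R3 ← R3 / (-235/87).
R1 ← R1 + 40/29·R3.
R2 ← R2 − 6/29·R3.
R4 ← R4 − 235/87·R3.
R4 reduces to 0 = 0, so the extra equation is consistent.
Reading off the reduced rows gives m = 8/3, n = -5/2, p = 3/2.

m = 8/3, n = -5/2, p = 3/2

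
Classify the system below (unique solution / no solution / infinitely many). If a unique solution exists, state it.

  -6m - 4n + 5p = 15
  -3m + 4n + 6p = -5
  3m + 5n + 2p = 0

m = 5, n = -5, p = 5

Row-reduce the augmented matrix:
R1 ← R1 / (-6).
R2 ← R2 + 3·R1.
R3 ← R3 − 3·R1.
R2 ← R2 / (6).
R1 ← R1 − 2/3·R2.
R3 ← R3 − 3·R2.
R3 ← R3 / (11/4).
R1 ← R1 + 11/9·R3.
R2 ← R2 − 7/12·R3.
Reading off the reduced rows gives m = 5, n = -5, p = 5.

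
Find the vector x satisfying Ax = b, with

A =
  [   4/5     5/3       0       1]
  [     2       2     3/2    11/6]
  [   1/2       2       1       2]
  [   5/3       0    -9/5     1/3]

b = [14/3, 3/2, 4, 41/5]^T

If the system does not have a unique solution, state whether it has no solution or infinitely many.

x_1 = 0, x_2 = 1, x_3 = -4, x_4 = 3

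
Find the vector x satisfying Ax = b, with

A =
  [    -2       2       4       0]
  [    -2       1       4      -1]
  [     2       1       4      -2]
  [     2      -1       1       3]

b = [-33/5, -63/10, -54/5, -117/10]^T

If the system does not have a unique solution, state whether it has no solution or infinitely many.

x_1 = -3/2, x_2 = 6/5, x_3 = -3, x_4 = -3/2

Row-reduce the augmented matrix:
R1 ← R1 / (-2).
R2 ← R2 + 2·R1.
R3 ← R3 − 2·R1.
R4 ← R4 − 2·R1.
R2 ← R2 / (-1).
R1 ← R1 + 1·R2.
R3 ← R3 − 3·R2.
R4 ← R4 − 1·R2.
R3 ← R3 / (8).
R1 ← R1 + 2·R3.
R4 ← R4 − 5·R3.
R4 ← R4 / (41/8).
R1 ← R1 + 1/4·R4.
R2 ← R2 − 1·R4.
R3 ← R3 + 5/8·R4.
Reading off the reduced rows gives x_1 = -3/2, x_2 = 6/5, x_3 = -3, x_4 = -3/2.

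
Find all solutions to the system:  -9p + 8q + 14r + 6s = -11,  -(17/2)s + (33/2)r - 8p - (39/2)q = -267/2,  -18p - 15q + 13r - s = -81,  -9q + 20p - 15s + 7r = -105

infinitely many solutions

Row-reduce:
R1 ← R1 / (-9).
R2 ← R2 + 8·R1.
R3 ← R3 + 18·R1.
R4 ← R4 − 20·R1.
R2 ← R2 / (-479/18).
R1 ← R1 + 8/9·R2.
R3 ← R3 + 31·R2.
R4 ← R4 − 79/9·R2.
R3 ← R3 / (-9448/479).
R1 ← R1 + 810/479·R3.
R2 ← R2 + 73/479·R3.
R4 ← R4 − 18896/479·R3.
Rank is 3 with 4 unknowns, leaving s free.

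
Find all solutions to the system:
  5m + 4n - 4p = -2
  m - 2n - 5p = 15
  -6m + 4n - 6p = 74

m = -6, n = 2, p = -5

Row-reduce the augmented matrix:
R1 ← R1 / (5).
R2 ← R2 − 1·R1.
R3 ← R3 + 6·R1.
R2 ← R2 / (-14/5).
R1 ← R1 − 4/5·R2.
R3 ← R3 − 44/5·R2.
R3 ← R3 / (-24).
R1 ← R1 + 2·R3.
R2 ← R2 − 3/2·R3.
Reading off the reduced rows gives m = -6, n = 2, p = -5.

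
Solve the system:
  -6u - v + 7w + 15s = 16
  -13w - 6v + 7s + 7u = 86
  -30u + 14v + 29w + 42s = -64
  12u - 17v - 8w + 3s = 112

infinitely many solutions

Row-reduce:
R1 ← R1 / (-6).
R2 ← R2 − 7·R1.
R3 ← R3 + 30·R1.
R4 ← R4 − 12·R1.
R2 ← R2 / (-43/6).
R1 ← R1 − 1/6·R2.
R3 ← R3 − 19·R2.
R4 ← R4 + 19·R2.
R3 ← R3 / (-809/43).
R1 ← R1 + 55/43·R3.
R2 ← R2 − 29/43·R3.
R4 ← R4 − 809/43·R3.
Rank is 3 with 4 unknowns, leaving s free.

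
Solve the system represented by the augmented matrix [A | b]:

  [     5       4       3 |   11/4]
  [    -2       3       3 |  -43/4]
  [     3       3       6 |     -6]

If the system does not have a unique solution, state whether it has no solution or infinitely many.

Row-reduce the augmented matrix:
R1 ← R1 / (5).
R2 ← R2 + 2·R1.
R3 ← R3 − 3·R1.
R2 ← R2 / (23/5).
R1 ← R1 − 4/5·R2.
R3 ← R3 − 3/5·R2.
R3 ← R3 / (84/23).
R1 ← R1 + 3/23·R3.
R2 ← R2 − 21/23·R3.
Reading off the reduced rows gives x_1 = 2, x_2 = -1/2, x_3 = -7/4.

x_1 = 2, x_2 = -1/2, x_3 = -7/4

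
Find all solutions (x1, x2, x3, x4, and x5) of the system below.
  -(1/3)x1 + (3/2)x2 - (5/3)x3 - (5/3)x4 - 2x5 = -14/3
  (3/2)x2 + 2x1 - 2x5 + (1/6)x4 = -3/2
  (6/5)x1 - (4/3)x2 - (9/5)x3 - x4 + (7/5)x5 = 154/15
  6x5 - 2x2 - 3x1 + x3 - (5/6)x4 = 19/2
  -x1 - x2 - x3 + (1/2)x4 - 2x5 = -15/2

no solution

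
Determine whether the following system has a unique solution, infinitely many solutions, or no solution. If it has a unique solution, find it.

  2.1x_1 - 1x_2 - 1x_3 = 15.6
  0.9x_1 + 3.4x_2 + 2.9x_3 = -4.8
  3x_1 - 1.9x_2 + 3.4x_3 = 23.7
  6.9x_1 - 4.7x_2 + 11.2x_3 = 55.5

x_1 = 6, x_2 = -3, x_3 = 0

Row-reduce the augmented matrix:
R1 ← R1 / (21/10).
R2 ← R2 − 9/10·R1.
R3 ← R3 − 3·R1.
R4 ← R4 − 69/10·R1.
R2 ← R2 / (134/35).
R1 ← R1 + 10/21·R2.
R3 ← R3 + 33/70·R2.
R4 ← R4 + 99/70·R2.
R3 ← R3 / (14039/2680).
R1 ← R1 + 25/402·R3.
R2 ← R2 − 233/268·R3.
R4 ← R4 − 42117/2680·R3.
R4 reduces to 0 = 0, so the extra equation is consistent.
Reading off the reduced rows gives x_1 = 6, x_2 = -3, x_3 = 0.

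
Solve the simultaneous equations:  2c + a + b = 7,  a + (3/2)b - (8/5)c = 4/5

infinitely many solutions

Row-reduce:
R2 ← R2 − 1·R1.
R2 ← R2 / (1/2).
R1 ← R1 − 1·R2.
Rank is 2 with 3 unknowns, leaving c free.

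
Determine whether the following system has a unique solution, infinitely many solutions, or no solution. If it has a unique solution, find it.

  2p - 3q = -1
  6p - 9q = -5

Row-reduce:
R1 ← R1 / (2).
R2 ← R2 − 6·R1.
Row 2 reduces to 0 = -2, a contradiction. The system is inconsistent.

no solution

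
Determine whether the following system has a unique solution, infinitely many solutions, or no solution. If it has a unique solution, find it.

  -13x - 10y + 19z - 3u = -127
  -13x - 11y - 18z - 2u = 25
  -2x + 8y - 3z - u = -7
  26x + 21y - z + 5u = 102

infinitely many solutions

Row-reduce:
R1 ← R1 / (-13).
R2 ← R2 + 13·R1.
R3 ← R3 + 2·R1.
R4 ← R4 − 26·R1.
R2 ← R2 / (-1).
R1 ← R1 − 10/13·R2.
R3 ← R3 − 124/13·R2.
R4 ← R4 − 1·R2.
R3 ← R3 / (-4665/13).
R1 ← R1 + 389/13·R3.
R2 ← R2 − 37·R3.
Rank is 3 with 4 unknowns, leaving u free.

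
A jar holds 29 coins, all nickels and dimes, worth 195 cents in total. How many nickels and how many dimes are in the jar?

nickels: 19, dimes: 10

Let n = nickels, d = dimes.
  n + d = 29
  5n + 10d = 195
From equation 1: n = 29 − d.
Substitute into equation 2 and solve: d = 10.
Then n = 19.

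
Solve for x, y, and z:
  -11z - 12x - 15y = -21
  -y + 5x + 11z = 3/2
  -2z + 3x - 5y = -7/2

x = 1/2, y = 1, z = 0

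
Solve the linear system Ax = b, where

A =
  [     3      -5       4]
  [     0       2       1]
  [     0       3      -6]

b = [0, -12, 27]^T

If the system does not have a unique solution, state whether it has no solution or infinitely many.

x_1 = 3, x_2 = -3, x_3 = -6

Row-reduce the augmented matrix:
R1 ← R1 / (3).
R2 ← R2 / (2).
R1 ← R1 + 5/3·R2.
R3 ← R3 − 3·R2.
R3 ← R3 / (-15/2).
R1 ← R1 − 13/6·R3.
R2 ← R2 − 1/2·R3.
Reading off the reduced rows gives x_1 = 3, x_2 = -3, x_3 = -6.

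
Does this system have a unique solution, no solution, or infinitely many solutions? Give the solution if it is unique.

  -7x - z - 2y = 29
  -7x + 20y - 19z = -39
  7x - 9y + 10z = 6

no solution

Row-reduce:
R1 ← R1 / (-7).
R2 ← R2 + 7·R1.
R3 ← R3 − 7·R1.
R2 ← R2 / (22).
R1 ← R1 − 2/7·R2.
R3 ← R3 + 11·R2.
Row 3 reduces to 0 = 1, a contradiction. The system is inconsistent.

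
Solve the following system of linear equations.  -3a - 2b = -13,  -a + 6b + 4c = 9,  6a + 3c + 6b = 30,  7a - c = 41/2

Row-reduce:
R1 ← R1 / (-3).
R2 ← R2 + 1·R1.
R3 ← R3 − 6·R1.
R4 ← R4 − 7·R1.
R2 ← R2 / (20/3).
R1 ← R1 − 2/3·R2.
R3 ← R3 − 2·R2.
R4 ← R4 + 14/3·R2.
R3 ← R3 / (9/5).
R1 ← R1 + 2/5·R3.
R2 ← R2 − 3/5·R3.
R4 ← R4 − 9/5·R3.
Row 4 reduces to 0 = -1/2, a contradiction. The system is inconsistent.

no solution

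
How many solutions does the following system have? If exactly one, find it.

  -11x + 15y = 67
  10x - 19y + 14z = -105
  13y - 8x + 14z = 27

Row-reduce the augmented matrix:
R1 ← R1 / (-11).
R2 ← R2 − 10·R1.
R3 ← R3 + 8·R1.
R2 ← R2 / (-59/11).
R1 ← R1 + 15/11·R2.
R3 ← R3 − 23/11·R2.
R3 ← R3 / (1148/59).
R1 ← R1 + 210/59·R3.
R2 ← R2 + 154/59·R3.
Reading off the reduced rows gives x = -2, y = 3, z = -2.

x = -2, y = 3, z = -2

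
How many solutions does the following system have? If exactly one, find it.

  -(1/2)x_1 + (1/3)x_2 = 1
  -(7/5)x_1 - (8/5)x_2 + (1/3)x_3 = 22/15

Row-reduce:
R1 ← R1 / (-1/2).
R2 ← R2 + 7/5·R1.
R2 ← R2 / (-38/15).
R1 ← R1 + 2/3·R2.
Rank is 2 with 3 unknowns, leaving x_3 free.

infinitely many solutions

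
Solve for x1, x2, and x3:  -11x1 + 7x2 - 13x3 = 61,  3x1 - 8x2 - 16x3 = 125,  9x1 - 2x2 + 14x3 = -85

x1 = -1, x2 = -4, x3 = -6

Row-reduce the augmented matrix:
R1 ← R1 / (-11).
R2 ← R2 − 3·R1.
R3 ← R3 − 9·R1.
R2 ← R2 / (-67/11).
R1 ← R1 + 7/11·R2.
R3 ← R3 − 41/11·R2.
R3 ← R3 / (-576/67).
R1 ← R1 − 216/67·R3.
R2 ← R2 − 215/67·R3.
Reading off the reduced rows gives x1 = -1, x2 = -4, x3 = -6.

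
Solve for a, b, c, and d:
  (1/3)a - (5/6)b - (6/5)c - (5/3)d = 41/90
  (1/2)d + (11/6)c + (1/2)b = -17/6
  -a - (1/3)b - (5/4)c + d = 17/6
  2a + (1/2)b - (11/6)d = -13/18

a = 0, b = 1, c = -2, d = 2/3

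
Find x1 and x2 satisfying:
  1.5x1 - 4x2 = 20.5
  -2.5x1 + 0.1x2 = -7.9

x1 = 3, x2 = -4

Row-reduce the augmented matrix:
R1 ← R1 / (3/2).
R2 ← R2 + 5/2·R1.
R2 ← R2 / (-197/30).
R1 ← R1 + 8/3·R2.
Reading off the reduced rows gives x1 = 3, x2 = -4.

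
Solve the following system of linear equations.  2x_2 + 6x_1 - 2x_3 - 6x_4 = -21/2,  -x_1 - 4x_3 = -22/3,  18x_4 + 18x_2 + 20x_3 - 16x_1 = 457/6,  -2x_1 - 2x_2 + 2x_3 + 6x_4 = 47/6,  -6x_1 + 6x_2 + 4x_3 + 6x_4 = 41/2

x_1 = -2/3, x_2 = 3/4, x_3 = 2, x_4 = 2/3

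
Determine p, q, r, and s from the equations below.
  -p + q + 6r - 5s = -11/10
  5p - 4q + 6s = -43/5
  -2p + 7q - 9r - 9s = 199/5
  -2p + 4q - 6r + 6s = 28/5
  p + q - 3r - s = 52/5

Row-reduce the augmented matrix:
R1 ← R1 / (-1).
R2 ← R2 − 5·R1.
R3 ← R3 + 2·R1.
R4 ← R4 + 2·R1.
R5 ← R5 − 1·R1.
R1 ← R1 + 1·R2.
R3 ← R3 − 5·R2.
R4 ← R4 − 2·R2.
R5 ← R5 − 2·R2.
R3 ← R3 / (-171).
R1 ← R1 − 24·R3.
R2 ← R2 − 30·R3.
R4 ← R4 + 78·R3.
R5 ← R5 + 57·R3.
R4 ← R4 / (194/19).
R1 ← R1 + 10/19·R4.
R2 ← R2 + 41/19·R4.
R3 ← R3 + 32/57·R4.
R5 reduces to 0 = 0, so the extra equation is consistent.
Reading off the reduced rows gives p = 2, q = 12/5, r = -3/2, s = -3/2.

p = 2, q = 12/5, r = -3/2, s = -3/2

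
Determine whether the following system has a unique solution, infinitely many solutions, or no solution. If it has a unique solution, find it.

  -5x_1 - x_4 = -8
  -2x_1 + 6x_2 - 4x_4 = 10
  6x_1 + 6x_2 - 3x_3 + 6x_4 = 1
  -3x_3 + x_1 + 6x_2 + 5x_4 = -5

Row-reduce:
R1 ← R1 / (-5).
R2 ← R2 + 2·R1.
R3 ← R3 − 6·R1.
R4 ← R4 − 1·R1.
R2 ← R2 / (6).
R3 ← R3 − 6·R2.
R4 ← R4 − 6·R2.
R3 ← R3 / (-3).
R4 ← R4 + 3·R3.
Row 4 reduces to 0 = 2, a contradiction. The system is inconsistent.

no solution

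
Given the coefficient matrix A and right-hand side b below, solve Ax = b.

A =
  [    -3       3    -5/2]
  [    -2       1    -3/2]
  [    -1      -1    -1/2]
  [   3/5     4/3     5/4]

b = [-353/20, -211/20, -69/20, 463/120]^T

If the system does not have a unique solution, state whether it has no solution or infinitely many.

x_1 = 3, x_2 = -4/5, x_3 = 5/2

Row-reduce the augmented matrix:
R1 ← R1 / (-3).
R2 ← R2 + 2·R1.
R3 ← R3 + 1·R1.
R4 ← R4 − 3/5·R1.
R2 ← R2 / (-1).
R1 ← R1 + 1·R2.
R3 ← R3 + 2·R2.
R4 ← R4 − 29/15·R2.
Swap R3 and R4.
R3 ← R3 / (193/180).
R1 ← R1 − 2/3·R3.
R2 ← R2 + 1/6·R3.
R4 reduces to 0 = 0, so the extra equation is consistent.
Reading off the reduced rows gives x_1 = 3, x_2 = -4/5, x_3 = 5/2.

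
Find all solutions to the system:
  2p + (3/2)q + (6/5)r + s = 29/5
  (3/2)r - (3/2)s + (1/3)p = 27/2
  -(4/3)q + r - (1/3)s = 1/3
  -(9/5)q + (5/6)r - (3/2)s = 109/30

Row-reduce the augmented matrix:
R1 ← R1 / (2).
R2 ← R2 − 1/3·R1.
R2 ← R2 / (-1/4).
R1 ← R1 − 3/4·R2.
R3 ← R3 + 4/3·R2.
R4 ← R4 + 9/5·R2.
R3 ← R3 / (-89/15).
R1 ← R1 − 9/2·R3.
R2 ← R2 + 26/5·R3.
R4 ← R4 + 1279/150·R3.
R4 ← R4 / (-7189/4005).
R1 ← R1 − 177/89·R4.
R2 ← R2 + 74/89·R4.
R3 ← R3 + 385/267·R4.
Reading off the reduced rows gives p = 0, q = 4, r = 4, s = -5.

p = 0, q = 4, r = 4, s = -5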